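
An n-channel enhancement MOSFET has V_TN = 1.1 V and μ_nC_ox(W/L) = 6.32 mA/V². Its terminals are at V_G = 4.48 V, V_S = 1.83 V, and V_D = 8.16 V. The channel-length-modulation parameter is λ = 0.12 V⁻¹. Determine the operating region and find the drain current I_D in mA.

Saturation; I_D = 13.4 mA

V_GS = V_G − V_S = 4.48 − 1.83 = 2.65 V; V_DS = V_D − V_S = 8.16 − 1.83 = 6.33 V.
V_ov = V_GS − V_TN = 2.65 − 1.1 = 1.55 V.
Since V_DS = 6.33 V ≥ V_ov = 1.55 V, the device is in saturation.
I_D = ½ k_n V_ov² (1 + λ V_DS) = 0.5 × 6.32 × 1.55² × (1 + 0.12 × 6.33) = 13.4 mA.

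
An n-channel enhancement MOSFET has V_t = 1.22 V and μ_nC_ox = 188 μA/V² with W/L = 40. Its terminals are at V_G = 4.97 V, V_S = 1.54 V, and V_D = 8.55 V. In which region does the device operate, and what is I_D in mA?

V_GS = V_G − V_S = 4.97 − 1.54 = 3.43 V; V_DS = V_D − V_S = 8.55 − 1.54 = 7.01 V.
k_n = μ_nC_ox · (W/L) = 7.52 mA/V².
V_ov = V_GS − V_t = 3.43 − 1.22 = 2.21 V.
Since V_DS = 7.01 V ≥ V_ov = 2.21 V, the device is in saturation.
I_D = ½ k_n V_ov² = 0.5 × 7.52 × 2.21² = 18.4 mA.

Saturation; I_D = 18.4 mA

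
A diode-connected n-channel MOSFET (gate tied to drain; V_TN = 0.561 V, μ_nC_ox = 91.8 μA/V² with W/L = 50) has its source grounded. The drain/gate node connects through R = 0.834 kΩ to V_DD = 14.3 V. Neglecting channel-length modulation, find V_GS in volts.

With gate tied to drain, V_GS = V_DS ≥ V_GS − V_TN, so the device is in saturation.
k_n = μ_nC_ox · (W/L) = 4.59 mA/V².
KCL at the drain: ½ k_n (V_GS − V_TN)² = (V_DD − V_GS)/R.
Let x = V_GS − 0.561. Then 1.91 x² + x − 13.74 = 0, giving x = 2.43 V (positive root), so V_GS = 2.99 V.
I_D = (V_DD − V_GS)/R = (14.3 − 2.99) / 0.834 = 13.6 mA.

V_GS = 2.99 V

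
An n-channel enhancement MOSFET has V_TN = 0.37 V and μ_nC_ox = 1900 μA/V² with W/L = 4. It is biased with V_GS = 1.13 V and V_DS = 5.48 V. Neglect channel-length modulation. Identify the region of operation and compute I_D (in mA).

k_n = μ_nC_ox · (W/L) = 7.6 mA/V².
V_ov = V_GS − V_TN = 1.13 − 0.37 = 0.76 V.
Since V_DS = 5.48 V ≥ V_ov = 0.76 V, the device is in saturation.
I_D = ½ k_n V_ov² = 0.5 × 7.6 × 0.76² = 2.19 mA.

Saturation; I_D = 2.19 mA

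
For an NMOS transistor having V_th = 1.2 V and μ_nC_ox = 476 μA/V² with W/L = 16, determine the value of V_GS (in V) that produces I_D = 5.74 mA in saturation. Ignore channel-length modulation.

V_GS = 2.43 V

k_n = μ_nC_ox · (W/L) = 7.616 mA/V².
In saturation I_D = ½ k_n (V_GS − V_th)², so V_GS − V_th = √(2 I_D / k_n) = √(2 × 5.74 / 7.616) = 1.23 V.
V_GS = 1.2 + 1.23 = 2.43 V.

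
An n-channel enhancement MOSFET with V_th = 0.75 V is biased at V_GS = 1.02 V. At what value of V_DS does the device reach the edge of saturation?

The boundary between triode and saturation is V_DS = V_GS − V_th = V_ov.
V_ov = 1.02 − 0.75 = 0.27 V.

V_DS,sat = 0.270 V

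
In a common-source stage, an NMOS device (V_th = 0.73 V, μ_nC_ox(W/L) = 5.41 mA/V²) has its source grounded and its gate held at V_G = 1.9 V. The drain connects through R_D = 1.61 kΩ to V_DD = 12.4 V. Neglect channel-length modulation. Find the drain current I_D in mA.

I_D = 3.70 mA

V_GS = V_G = 1.9 V, so V_ov = 1.9 − 0.73 = 1.17 V.
Assume saturation: I_D = ½ k_n V_ov² = 0.5 × 5.41 × 1.17² = 3.7 mA, giving V_DS = V_DD − I_D R_D = 12.4 − 3.7 × 1.61 = 6.44 V.
V_DS = 6.44 V ≥ V_ov = 1.17 V, confirming saturation.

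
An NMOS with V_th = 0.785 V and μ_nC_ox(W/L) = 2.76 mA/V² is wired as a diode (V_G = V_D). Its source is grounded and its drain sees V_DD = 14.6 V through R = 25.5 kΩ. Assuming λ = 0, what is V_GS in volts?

V_GS = 1.40 V

With gate tied to drain, V_GS = V_DS ≥ V_GS − V_th, so the device is in saturation.
KCL at the drain: ½ k_n (V_GS − V_th)² = (V_DD − V_GS)/R.
Let x = V_GS − 0.785. Then 35.2 x² + x − 13.81 = 0, giving x = 0.613 V (positive root), so V_GS = 1.4 V.
I_D = (V_DD − V_GS)/R = (14.6 − 1.4) / 25.5 = 0.518 mA.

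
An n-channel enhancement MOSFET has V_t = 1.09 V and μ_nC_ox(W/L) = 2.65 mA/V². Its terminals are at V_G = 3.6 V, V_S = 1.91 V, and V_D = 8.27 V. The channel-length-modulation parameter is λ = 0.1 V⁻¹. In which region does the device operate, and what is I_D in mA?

V_GS = V_G − V_S = 3.6 − 1.91 = 1.69 V; V_DS = V_D − V_S = 8.27 − 1.91 = 6.36 V.
V_ov = V_GS − V_t = 1.69 − 1.09 = 0.6 V.
Since V_DS = 6.36 V ≥ V_ov = 0.6 V, the device is in saturation.
I_D = ½ k_n V_ov² (1 + λ V_DS) = 0.5 × 2.65 × 0.6² × (1 + 0.1 × 6.36) = 0.78 mA.

Saturation; I_D = 0.780 mA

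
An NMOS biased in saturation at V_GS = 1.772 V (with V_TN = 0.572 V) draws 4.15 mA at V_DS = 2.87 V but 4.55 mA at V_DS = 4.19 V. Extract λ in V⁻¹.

λ = 0.0924 V⁻¹

With V_GS fixed, I_D ∝ (1 + λ V_DS) in saturation, so I_D2/I_D1 = (1 + λ V_DS2)/(1 + λ V_DS1).
4.55/4.15 = 1.096 = (1 + 4.19 λ)/(1 + 2.87 λ).
Solving: λ (I_D1 V_DS2 − I_D2 V_DS1) = I_D2 − I_D1, so λ = (4.55 − 4.15) / (4.15 × 4.19 − 4.55 × 2.87) = 0.4 / 4.33 = 0.0924 V⁻¹.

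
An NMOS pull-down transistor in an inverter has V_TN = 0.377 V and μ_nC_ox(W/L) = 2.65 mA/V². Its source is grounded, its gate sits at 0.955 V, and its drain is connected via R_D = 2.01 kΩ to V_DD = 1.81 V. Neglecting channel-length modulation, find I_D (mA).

I_D = 0.443 mA

V_GS = V_G = 0.955 V, so V_ov = 0.955 − 0.377 = 0.578 V.
Assume saturation: I_D = ½ k_n V_ov² = 0.5 × 2.65 × 0.578² = 0.443 mA, giving V_DS = V_DD − I_D R_D = 1.81 − 0.443 × 2.01 = 0.92 V.
V_DS = 0.92 V ≥ V_ov = 0.578 V, confirming saturation.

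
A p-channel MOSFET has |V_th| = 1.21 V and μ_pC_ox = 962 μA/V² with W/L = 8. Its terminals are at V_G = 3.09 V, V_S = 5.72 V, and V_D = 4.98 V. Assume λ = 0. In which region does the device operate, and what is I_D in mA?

Triode; I_D = 5.98 mA

V_SG = V_S − V_G = 5.72 − 3.09 = 2.63 V; V_SD = V_S − V_D = 5.72 − 4.98 = 0.74 V.
k_p = μ_pC_ox · (W/L) = 7.696 mA/V².
V_ov = V_SG − |V_th| = 2.63 − 1.21 = 1.42 V.
Since V_SD = 0.74 V < V_ov = 1.42 V, the device is in the triode region.
I_D = k_p [V_ov · V_SD − ½ V_SD²] = 7.696 × [1.42 × 0.74 − 0.5 × 0.74²] = 5.98 mA.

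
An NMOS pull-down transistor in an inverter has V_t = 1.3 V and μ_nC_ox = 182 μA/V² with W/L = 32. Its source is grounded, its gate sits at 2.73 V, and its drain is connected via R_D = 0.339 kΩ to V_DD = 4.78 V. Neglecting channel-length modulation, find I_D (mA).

I_D = 5.95 mA

V_GS = V_G = 2.73 V, so V_ov = 2.73 − 1.3 = 1.43 V.
k_n = μ_nC_ox · (W/L) = 5.824 mA/V².
Assume saturation: I_D = ½ k_n V_ov² = 0.5 × 5.824 × 1.43² = 5.95 mA, giving V_DS = V_DD − I_D R_D = 4.78 − 5.95 × 0.339 = 2.76 V.
V_DS = 2.76 V ≥ V_ov = 1.43 V, confirming saturation.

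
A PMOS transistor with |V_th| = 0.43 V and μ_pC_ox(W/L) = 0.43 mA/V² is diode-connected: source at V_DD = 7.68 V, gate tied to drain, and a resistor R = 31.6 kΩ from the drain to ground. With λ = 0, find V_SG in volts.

V_SG = 1.39 V

With gate tied to drain, V_SG = V_SD ≥ V_SG − |V_th|, so the device is in saturation.
KCL at the drain: ½ k_p (V_SG − |V_th|)² = (V_DD − V_SG)/R.
Let x = V_SG − 0.43. Then 6.79 x² + x − 7.25 = 0, giving x = 0.962 V (positive root), so V_SG = 1.39 V.
I_D = (V_DD − V_SG)/R = (7.68 − 1.39) / 31.6 = 0.199 mA.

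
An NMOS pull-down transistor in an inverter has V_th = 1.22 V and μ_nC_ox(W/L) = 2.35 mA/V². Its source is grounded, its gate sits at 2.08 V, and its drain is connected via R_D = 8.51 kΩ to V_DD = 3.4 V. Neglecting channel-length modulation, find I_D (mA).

I_D = 0.375 mA

V_GS = V_G = 2.08 V, so V_ov = 2.08 − 1.22 = 0.86 V.
Assume saturation: I_D = ½ k_n V_ov² = 0.5 × 2.35 × 0.86² = 0.869 mA, giving V_DS = V_DD − I_D R_D = 3.4 − 0.869 × 8.51 = -4 V.
But -4 V < V_ov = 0.86 V, so the device is actually in triode.
In triode I_D = k_n[V_ov V_DS − ½ V_DS²] and I_D = (V_DD − V_DS)/R_D. Equating: 10 V_DS² − 18.2 V_DS + 3.4 = 0, giving V_DS = 0.211 V (the root below V_ov).
I_D = (3.4 − 0.211) / 8.51 = 0.375 mA.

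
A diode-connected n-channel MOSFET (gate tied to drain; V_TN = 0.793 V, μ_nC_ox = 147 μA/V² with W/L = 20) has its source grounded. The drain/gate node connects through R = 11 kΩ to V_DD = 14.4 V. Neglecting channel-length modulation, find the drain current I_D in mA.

With gate tied to drain, V_GS = V_DS ≥ V_GS − V_TN, so the device is in saturation.
k_n = μ_nC_ox · (W/L) = 2.94 mA/V².
KCL at the drain: ½ k_n (V_GS − V_TN)² = (V_DD − V_GS)/R.
Let x = V_GS − 0.793. Then 16.2 x² + x − 13.61 = 0, giving x = 0.887 V (positive root), so V_GS = 1.68 V.
I_D = (V_DD − V_GS)/R = (14.4 − 1.68) / 11 = 1.16 mA.

I_D = 1.16 mA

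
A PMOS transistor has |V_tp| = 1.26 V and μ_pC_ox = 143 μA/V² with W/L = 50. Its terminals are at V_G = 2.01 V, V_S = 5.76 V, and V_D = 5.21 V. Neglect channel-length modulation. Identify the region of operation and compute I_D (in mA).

V_SG = V_S − V_G = 5.76 − 2.01 = 3.75 V; V_SD = V_S − V_D = 5.76 − 5.21 = 0.55 V.
k_p = μ_pC_ox · (W/L) = 7.15 mA/V².
V_ov = V_SG − |V_tp| = 3.75 − 1.26 = 2.49 V.
Since V_SD = 0.55 V < V_ov = 2.49 V, the device is in the triode region.
I_D = k_p [V_ov · V_SD − ½ V_SD²] = 7.15 × [2.49 × 0.55 − 0.5 × 0.55²] = 8.71 mA.

Triode; I_D = 8.71 mA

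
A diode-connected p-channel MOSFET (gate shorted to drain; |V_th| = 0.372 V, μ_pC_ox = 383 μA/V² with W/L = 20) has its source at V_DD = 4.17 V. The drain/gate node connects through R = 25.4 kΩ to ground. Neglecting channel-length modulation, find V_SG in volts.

With gate tied to drain, V_SG = V_SD ≥ V_SG − |V_th|, so the device is in saturation.
k_p = μ_pC_ox · (W/L) = 7.66 mA/V².
KCL at the drain: ½ k_p (V_SG − |V_th|)² = (V_DD − V_SG)/R.
Let x = V_SG − 0.372. Then 97.3 x² + x − 3.798 = 0, giving x = 0.193 V (positive root), so V_SG = 0.565 V.
I_D = (V_DD − V_SG)/R = (4.17 − 0.565) / 25.4 = 0.142 mA.

V_SG = 0.565 V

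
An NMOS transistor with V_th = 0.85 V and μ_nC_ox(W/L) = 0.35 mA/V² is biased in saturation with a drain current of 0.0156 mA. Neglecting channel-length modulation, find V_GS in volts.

V_GS = 1.15 V

In saturation I_D = ½ k_n (V_GS − V_th)², so V_GS − V_th = √(2 I_D / k_n) = √(2 × 0.0156 / 0.35) = 0.299 V.
V_GS = 0.85 + 0.299 = 1.15 V.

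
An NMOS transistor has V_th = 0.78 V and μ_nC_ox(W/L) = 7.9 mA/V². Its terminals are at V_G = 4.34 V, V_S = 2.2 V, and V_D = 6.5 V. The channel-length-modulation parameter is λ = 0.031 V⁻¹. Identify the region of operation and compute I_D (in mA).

V_GS = V_G − V_S = 4.34 − 2.2 = 2.14 V; V_DS = V_D − V_S = 6.5 − 2.2 = 4.3 V.
V_ov = V_GS − V_th = 2.14 − 0.78 = 1.36 V.
Since V_DS = 4.3 V ≥ V_ov = 1.36 V, the device is in saturation.
I_D = ½ k_n V_ov² (1 + λ V_DS) = 0.5 × 7.9 × 1.36² × (1 + 0.031 × 4.3) = 8.28 mA.

Saturation; I_D = 8.28 mA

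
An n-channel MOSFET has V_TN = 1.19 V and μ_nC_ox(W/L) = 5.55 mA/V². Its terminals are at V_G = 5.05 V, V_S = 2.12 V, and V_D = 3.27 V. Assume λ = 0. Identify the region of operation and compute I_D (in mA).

V_GS = V_G − V_S = 5.05 − 2.12 = 2.93 V; V_DS = V_D − V_S = 3.27 − 2.12 = 1.15 V.
V_ov = V_GS − V_TN = 2.93 − 1.19 = 1.74 V.
Since V_DS = 1.15 V < V_ov = 1.74 V, the device is in the triode region.
I_D = k_n [V_ov · V_DS − ½ V_DS²] = 5.55 × [1.74 × 1.15 − 0.5 × 1.15²] = 7.44 mA.

Triode; I_D = 7.44 mA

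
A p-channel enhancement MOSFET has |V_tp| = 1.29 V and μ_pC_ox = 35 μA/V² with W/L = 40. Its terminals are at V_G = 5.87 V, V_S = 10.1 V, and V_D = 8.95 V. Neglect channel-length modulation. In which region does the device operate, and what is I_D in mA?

Triode; I_D = 3.81 mA

V_SG = V_S − V_G = 10.1 − 5.87 = 4.23 V; V_SD = V_S − V_D = 10.1 − 8.95 = 1.15 V.
k_p = μ_pC_ox · (W/L) = 1.4 mA/V².
V_ov = V_SG − |V_tp| = 4.23 − 1.29 = 2.94 V.
Since V_SD = 1.15 V < V_ov = 2.94 V, the device is in the triode region.
I_D = k_p [V_ov · V_SD − ½ V_SD²] = 1.4 × [2.94 × 1.15 − 0.5 × 1.15²] = 3.81 mA.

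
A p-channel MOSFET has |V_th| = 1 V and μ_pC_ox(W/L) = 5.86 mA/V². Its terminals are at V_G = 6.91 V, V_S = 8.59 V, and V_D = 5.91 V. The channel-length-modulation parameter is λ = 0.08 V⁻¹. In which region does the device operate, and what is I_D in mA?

Saturation; I_D = 1.65 mA

V_SG = V_S − V_G = 8.59 − 6.91 = 1.68 V; V_SD = V_S − V_D = 8.59 − 5.91 = 2.68 V.
V_ov = V_SG − |V_th| = 1.68 − 1 = 0.68 V.
Since V_SD = 2.68 V ≥ V_ov = 0.68 V, the device is in saturation.
I_D = ½ k_p V_ov² (1 + λ V_SD) = 0.5 × 5.86 × 0.68² × (1 + 0.08 × 2.68) = 1.65 mA.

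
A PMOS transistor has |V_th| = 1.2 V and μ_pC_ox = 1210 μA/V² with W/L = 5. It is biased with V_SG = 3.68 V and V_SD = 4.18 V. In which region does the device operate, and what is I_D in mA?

Saturation; I_D = 18.6 mA

k_p = μ_pC_ox · (W/L) = 6.05 mA/V².
V_ov = V_SG − |V_th| = 3.68 − 1.2 = 2.48 V.
Since V_SD = 4.18 V ≥ V_ov = 2.48 V, the device is in saturation.
I_D = ½ k_p V_ov² = 0.5 × 6.05 × 2.48² = 18.6 mA.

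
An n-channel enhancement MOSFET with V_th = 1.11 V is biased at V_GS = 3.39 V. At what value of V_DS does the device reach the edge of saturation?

The boundary between triode and saturation is V_DS = V_GS − V_th = V_ov.
V_ov = 3.39 − 1.11 = 2.28 V.

V_DS,sat = 2.28 V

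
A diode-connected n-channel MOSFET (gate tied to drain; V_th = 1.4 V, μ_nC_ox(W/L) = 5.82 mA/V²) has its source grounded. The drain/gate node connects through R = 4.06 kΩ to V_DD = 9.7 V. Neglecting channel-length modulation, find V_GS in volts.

With gate tied to drain, V_GS = V_DS ≥ V_GS − V_th, so the device is in saturation.
KCL at the drain: ½ k_n (V_GS − V_th)² = (V_DD − V_GS)/R.
Let x = V_GS − 1.4. Then 11.8 x² + x − 8.3 = 0, giving x = 0.797 V (positive root), so V_GS = 2.2 V.
I_D = (V_DD − V_GS)/R = (9.7 − 2.2) / 4.06 = 1.85 mA.

V_GS = 2.20 V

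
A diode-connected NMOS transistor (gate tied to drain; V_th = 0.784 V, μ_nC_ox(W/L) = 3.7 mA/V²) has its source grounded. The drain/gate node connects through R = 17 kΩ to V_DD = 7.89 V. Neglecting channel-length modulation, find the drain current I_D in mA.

I_D = 0.391 mA

With gate tied to drain, V_GS = V_DS ≥ V_GS − V_th, so the device is in saturation.
KCL at the drain: ½ k_n (V_GS − V_th)² = (V_DD − V_GS)/R.
Let x = V_GS − 0.784. Then 31.5 x² + x − 7.106 = 0, giving x = 0.46 V (positive root), so V_GS = 1.24 V.
I_D = (V_DD − V_GS)/R = (7.89 − 1.24) / 17 = 0.391 mA.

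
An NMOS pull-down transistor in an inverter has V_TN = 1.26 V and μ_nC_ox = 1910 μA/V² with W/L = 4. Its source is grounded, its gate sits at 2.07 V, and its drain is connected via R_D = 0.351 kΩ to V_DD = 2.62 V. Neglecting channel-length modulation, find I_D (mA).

I_D = 2.51 mA

V_GS = V_G = 2.07 V, so V_ov = 2.07 − 1.26 = 0.81 V.
k_n = μ_nC_ox · (W/L) = 7.64 mA/V².
Assume saturation: I_D = ½ k_n V_ov² = 0.5 × 7.64 × 0.81² = 2.51 mA, giving V_DS = V_DD − I_D R_D = 2.62 − 2.51 × 0.351 = 1.74 V.
V_DS = 1.74 V ≥ V_ov = 0.81 V, confirming saturation.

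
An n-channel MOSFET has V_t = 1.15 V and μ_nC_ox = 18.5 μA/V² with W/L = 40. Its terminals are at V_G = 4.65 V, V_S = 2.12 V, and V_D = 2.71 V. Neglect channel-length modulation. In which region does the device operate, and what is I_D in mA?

Triode; I_D = 0.474 mA

V_GS = V_G − V_S = 4.65 − 2.12 = 2.53 V; V_DS = V_D − V_S = 2.71 − 2.12 = 0.59 V.
k_n = μ_nC_ox · (W/L) = 0.74 mA/V².
V_ov = V_GS − V_t = 2.53 − 1.15 = 1.38 V.
Since V_DS = 0.59 V < V_ov = 1.38 V, the device is in the triode region.
I_D = k_n [V_ov · V_DS − ½ V_DS²] = 0.74 × [1.38 × 0.59 − 0.5 × 0.59²] = 0.474 mA.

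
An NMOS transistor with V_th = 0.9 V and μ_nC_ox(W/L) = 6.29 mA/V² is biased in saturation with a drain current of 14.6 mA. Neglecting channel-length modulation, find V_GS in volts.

In saturation I_D = ½ k_n (V_GS − V_th)², so V_GS − V_th = √(2 I_D / k_n) = √(2 × 14.6 / 6.29) = 2.15 V.
V_GS = 0.9 + 2.15 = 3.05 V.

V_GS = 3.05 V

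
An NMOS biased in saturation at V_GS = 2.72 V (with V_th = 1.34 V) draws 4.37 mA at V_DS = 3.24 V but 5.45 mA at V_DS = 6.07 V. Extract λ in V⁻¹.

λ = 0.122 V⁻¹

With V_GS fixed, I_D ∝ (1 + λ V_DS) in saturation, so I_D2/I_D1 = (1 + λ V_DS2)/(1 + λ V_DS1).
5.45/4.37 = 1.247 = (1 + 6.07 λ)/(1 + 3.24 λ).
Solving: λ (I_D1 V_DS2 − I_D2 V_DS1) = I_D2 − I_D1, so λ = (5.45 − 4.37) / (4.37 × 6.07 − 5.45 × 3.24) = 1.08 / 8.87 = 0.122 V⁻¹.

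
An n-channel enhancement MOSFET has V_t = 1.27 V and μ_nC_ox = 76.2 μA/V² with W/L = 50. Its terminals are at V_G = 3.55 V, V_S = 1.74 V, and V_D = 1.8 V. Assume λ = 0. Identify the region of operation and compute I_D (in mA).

Triode; I_D = 0.117 mA

V_GS = V_G − V_S = 3.55 − 1.74 = 1.81 V; V_DS = V_D − V_S = 1.8 − 1.74 = 0.06 V.
k_n = μ_nC_ox · (W/L) = 3.81 mA/V².
V_ov = V_GS − V_t = 1.81 − 1.27 = 0.54 V.
Since V_DS = 0.06 V < V_ov = 0.54 V, the device is in the triode region.
I_D = k_n [V_ov · V_DS − ½ V_DS²] = 3.81 × [0.54 × 0.06 − 0.5 × 0.06²] = 0.117 mA.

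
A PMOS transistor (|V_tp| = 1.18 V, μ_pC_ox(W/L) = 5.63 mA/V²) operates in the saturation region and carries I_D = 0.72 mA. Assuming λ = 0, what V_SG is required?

In saturation I_D = ½ k_p (V_SG − |V_tp|)², so V_SG − |V_tp| = √(2 I_D / k_p) = √(2 × 0.72 / 5.63) = 0.506 V.
V_SG = 1.18 + 0.506 = 1.69 V.

V_SG = 1.69 V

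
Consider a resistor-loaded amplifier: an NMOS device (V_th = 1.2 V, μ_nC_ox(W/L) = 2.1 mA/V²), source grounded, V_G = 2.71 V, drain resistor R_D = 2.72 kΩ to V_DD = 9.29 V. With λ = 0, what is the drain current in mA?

I_D = 2.39 mA

V_GS = V_G = 2.71 V, so V_ov = 2.71 − 1.2 = 1.51 V.
Assume saturation: I_D = ½ k_n V_ov² = 0.5 × 2.1 × 1.51² = 2.39 mA, giving V_DS = V_DD − I_D R_D = 9.29 − 2.39 × 2.72 = 2.78 V.
V_DS = 2.78 V ≥ V_ov = 1.51 V, confirming saturation.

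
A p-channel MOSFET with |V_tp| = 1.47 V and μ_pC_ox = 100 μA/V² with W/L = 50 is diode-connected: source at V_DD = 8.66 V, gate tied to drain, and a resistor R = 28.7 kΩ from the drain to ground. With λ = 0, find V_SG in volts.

With gate tied to drain, V_SG = V_SD ≥ V_SG − |V_tp|, so the device is in saturation.
k_p = μ_pC_ox · (W/L) = 5 mA/V².
KCL at the drain: ½ k_p (V_SG − |V_tp|)² = (V_DD − V_SG)/R.
Let x = V_SG − 1.47. Then 71.8 x² + x − 7.19 = 0, giving x = 0.31 V (positive root), so V_SG = 1.78 V.
I_D = (V_DD − V_SG)/R = (8.66 − 1.78) / 28.7 = 0.24 mA.

V_SG = 1.78 V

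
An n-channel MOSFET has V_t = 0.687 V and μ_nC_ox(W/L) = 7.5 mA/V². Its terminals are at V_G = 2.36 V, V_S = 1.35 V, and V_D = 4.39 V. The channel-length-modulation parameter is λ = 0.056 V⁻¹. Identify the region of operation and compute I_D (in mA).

V_GS = V_G − V_S = 2.36 − 1.35 = 1.01 V; V_DS = V_D − V_S = 4.39 − 1.35 = 3.04 V.
V_ov = V_GS − V_t = 1.01 − 0.687 = 0.323 V.
Since V_DS = 3.04 V ≥ V_ov = 0.323 V, the device is in saturation.
I_D = ½ k_n V_ov² (1 + λ V_DS) = 0.5 × 7.5 × 0.323² × (1 + 0.056 × 3.04) = 0.458 mA.

Saturation; I_D = 0.458 mA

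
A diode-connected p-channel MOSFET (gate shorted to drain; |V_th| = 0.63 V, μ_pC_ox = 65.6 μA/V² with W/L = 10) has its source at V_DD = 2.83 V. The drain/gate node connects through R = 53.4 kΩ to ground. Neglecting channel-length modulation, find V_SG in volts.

With gate tied to drain, V_SG = V_SD ≥ V_SG − |V_th|, so the device is in saturation.
k_p = μ_pC_ox · (W/L) = 0.656 mA/V².
KCL at the drain: ½ k_p (V_SG − |V_th|)² = (V_DD − V_SG)/R.
Let x = V_SG − 0.63. Then 17.5 x² + x − 2.2 = 0, giving x = 0.327 V (positive root), so V_SG = 0.957 V.
I_D = (V_DD − V_SG)/R = (2.83 − 0.957) / 53.4 = 0.0351 mA.

V_SG = 0.957 V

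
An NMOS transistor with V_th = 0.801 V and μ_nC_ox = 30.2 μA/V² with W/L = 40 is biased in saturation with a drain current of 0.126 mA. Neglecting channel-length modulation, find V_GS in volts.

V_GS = 1.26 V

k_n = μ_nC_ox · (W/L) = 1.208 mA/V².
In saturation I_D = ½ k_n (V_GS − V_th)², so V_GS − V_th = √(2 I_D / k_n) = √(2 × 0.126 / 1.208) = 0.457 V.
V_GS = 0.801 + 0.457 = 1.26 V.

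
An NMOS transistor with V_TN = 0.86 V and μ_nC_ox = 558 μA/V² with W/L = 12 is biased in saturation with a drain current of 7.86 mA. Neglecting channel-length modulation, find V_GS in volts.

k_n = μ_nC_ox · (W/L) = 6.696 mA/V².
In saturation I_D = ½ k_n (V_GS − V_TN)², so V_GS − V_TN = √(2 I_D / k_n) = √(2 × 7.86 / 6.696) = 1.53 V.
V_GS = 0.86 + 1.53 = 2.39 V.

V_GS = 2.39 V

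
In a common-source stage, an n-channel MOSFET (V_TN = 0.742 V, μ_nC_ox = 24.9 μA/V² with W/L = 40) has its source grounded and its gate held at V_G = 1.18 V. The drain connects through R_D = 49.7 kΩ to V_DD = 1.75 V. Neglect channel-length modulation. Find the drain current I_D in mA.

V_GS = V_G = 1.18 V, so V_ov = 1.18 − 0.742 = 0.438 V.
k_n = μ_nC_ox · (W/L) = 0.996 mA/V².
Assume saturation: I_D = ½ k_n V_ov² = 0.5 × 0.996 × 0.438² = 0.0955 mA, giving V_DS = V_DD − I_D R_D = 1.75 − 0.0955 × 49.7 = -3 V.
But -3 V < V_ov = 0.438 V, so the device is actually in triode.
In triode I_D = k_n[V_ov V_DS − ½ V_DS²] and I_D = (V_DD − V_DS)/R_D. Equating: 24.8 V_DS² − 22.68 V_DS + 1.75 = 0, giving V_DS = 0.085 V (the root below V_ov).
I_D = (1.75 − 0.085) / 49.7 = 0.0335 mA.

I_D = 0.0335 mA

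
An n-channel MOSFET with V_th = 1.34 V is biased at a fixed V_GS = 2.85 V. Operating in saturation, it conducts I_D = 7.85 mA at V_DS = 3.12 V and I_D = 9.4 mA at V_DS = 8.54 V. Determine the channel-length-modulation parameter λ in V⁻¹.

With V_GS fixed, I_D ∝ (1 + λ V_DS) in saturation, so I_D2/I_D1 = (1 + λ V_DS2)/(1 + λ V_DS1).
9.4/7.85 = 1.197 = (1 + 8.54 λ)/(1 + 3.12 λ).
Solving: λ (I_D1 V_DS2 − I_D2 V_DS1) = I_D2 − I_D1, so λ = (9.4 − 7.85) / (7.85 × 8.54 − 9.4 × 3.12) = 1.55 / 37.7 = 0.0411 V⁻¹.

λ = 0.0411 V⁻¹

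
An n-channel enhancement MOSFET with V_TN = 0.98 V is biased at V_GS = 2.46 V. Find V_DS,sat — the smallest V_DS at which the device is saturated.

V_DS,sat = 1.48 V

The boundary between triode and saturation is V_DS = V_GS − V_TN = V_ov.
V_ov = 2.46 − 0.98 = 1.48 V.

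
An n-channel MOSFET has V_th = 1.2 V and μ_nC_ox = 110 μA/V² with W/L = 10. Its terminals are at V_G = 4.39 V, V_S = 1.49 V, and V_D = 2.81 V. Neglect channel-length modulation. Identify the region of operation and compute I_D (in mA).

Triode; I_D = 1.51 mA

V_GS = V_G − V_S = 4.39 − 1.49 = 2.9 V; V_DS = V_D − V_S = 2.81 − 1.49 = 1.32 V.
k_n = μ_nC_ox · (W/L) = 1.1 mA/V².
V_ov = V_GS − V_th = 2.9 − 1.2 = 1.7 V.
Since V_DS = 1.32 V < V_ov = 1.7 V, the device is in the triode region.
I_D = k_n [V_ov · V_DS − ½ V_DS²] = 1.1 × [1.7 × 1.32 − 0.5 × 1.32²] = 1.51 mA.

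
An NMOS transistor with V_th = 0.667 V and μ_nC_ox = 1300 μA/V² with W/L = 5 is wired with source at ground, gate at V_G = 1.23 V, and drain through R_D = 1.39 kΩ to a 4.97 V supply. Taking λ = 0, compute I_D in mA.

I_D = 1.03 mA

V_GS = V_G = 1.23 V, so V_ov = 1.23 − 0.667 = 0.563 V.
k_n = μ_nC_ox · (W/L) = 6.5 mA/V².
Assume saturation: I_D = ½ k_n V_ov² = 0.5 × 6.5 × 0.563² = 1.03 mA, giving V_DS = V_DD − I_D R_D = 4.97 − 1.03 × 1.39 = 3.54 V.
V_DS = 3.54 V ≥ V_ov = 0.563 V, confirming saturation.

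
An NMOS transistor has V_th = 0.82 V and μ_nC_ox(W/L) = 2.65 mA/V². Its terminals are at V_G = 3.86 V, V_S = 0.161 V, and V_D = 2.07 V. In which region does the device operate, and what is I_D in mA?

V_GS = V_G − V_S = 3.86 − 0.161 = 3.7 V; V_DS = V_D − V_S = 2.07 − 0.161 = 1.91 V.
V_ov = V_GS − V_th = 3.7 − 0.82 = 2.88 V.
Since V_DS = 1.91 V < V_ov = 2.88 V, the device is in the triode region.
I_D = k_n [V_ov · V_DS − ½ V_DS²] = 2.65 × [2.88 × 1.91 − 0.5 × 1.91²] = 9.74 mA.

Triode; I_D = 9.74 mA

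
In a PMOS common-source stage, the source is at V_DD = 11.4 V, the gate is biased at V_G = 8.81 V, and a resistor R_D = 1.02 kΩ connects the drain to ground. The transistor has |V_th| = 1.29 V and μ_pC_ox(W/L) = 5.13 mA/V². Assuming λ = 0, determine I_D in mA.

I_D = 4.33 mA

V_SG = V_DD − V_G = 11.4 − 8.81 = 2.59 V, so V_ov = 2.59 − 1.29 = 1.3 V.
Assume saturation: I_D = ½ k_p V_ov² = 0.5 × 5.13 × 1.3² = 4.33 mA, giving V_SD = V_DD − I_D R_D = 11.4 − 4.33 × 1.02 = 6.98 V.
V_SD = 6.98 V ≥ V_ov = 1.3 V, confirming saturation.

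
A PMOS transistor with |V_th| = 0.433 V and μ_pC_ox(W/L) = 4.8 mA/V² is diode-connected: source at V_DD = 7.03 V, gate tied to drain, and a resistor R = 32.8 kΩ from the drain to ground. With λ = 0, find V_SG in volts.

V_SG = 0.716 V

With gate tied to drain, V_SG = V_SD ≥ V_SG − |V_th|, so the device is in saturation.
KCL at the drain: ½ k_p (V_SG − |V_th|)² = (V_DD − V_SG)/R.
Let x = V_SG − 0.433. Then 78.7 x² + x − 6.597 = 0, giving x = 0.283 V (positive root), so V_SG = 0.716 V.
I_D = (V_DD − V_SG)/R = (7.03 − 0.716) / 32.8 = 0.192 mA.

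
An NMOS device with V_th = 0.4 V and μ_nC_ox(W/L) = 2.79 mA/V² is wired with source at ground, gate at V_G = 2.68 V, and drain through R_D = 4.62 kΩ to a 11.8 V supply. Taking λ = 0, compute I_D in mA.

V_GS = V_G = 2.68 V, so V_ov = 2.68 − 0.4 = 2.28 V.
Assume saturation: I_D = ½ k_n V_ov² = 0.5 × 2.79 × 2.28² = 7.25 mA, giving V_DS = V_DD − I_D R_D = 11.8 − 7.25 × 4.62 = -21.7 V.
But -21.7 V < V_ov = 2.28 V, so the device is actually in triode.
In triode I_D = k_n[V_ov V_DS − ½ V_DS²] and I_D = (V_DD − V_DS)/R_D. Equating: 6.44 V_DS² − 30.39 V_DS + 11.8 = 0, giving V_DS = 0.427 V (the root below V_ov).
I_D = (11.8 − 0.427) / 4.62 = 2.46 mA.

I_D = 2.46 mA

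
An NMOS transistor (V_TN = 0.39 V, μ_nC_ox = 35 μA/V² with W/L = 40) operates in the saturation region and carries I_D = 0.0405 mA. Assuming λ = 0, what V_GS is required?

k_n = μ_nC_ox · (W/L) = 1.4 mA/V².
In saturation I_D = ½ k_n (V_GS − V_TN)², so V_GS − V_TN = √(2 I_D / k_n) = √(2 × 0.0405 / 1.4) = 0.241 V.
V_GS = 0.39 + 0.241 = 0.631 V.

V_GS = 0.631 V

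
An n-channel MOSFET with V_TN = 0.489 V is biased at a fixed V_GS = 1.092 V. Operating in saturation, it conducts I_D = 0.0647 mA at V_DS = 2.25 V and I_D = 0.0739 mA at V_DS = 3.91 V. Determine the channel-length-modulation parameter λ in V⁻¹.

With V_GS fixed, I_D ∝ (1 + λ V_DS) in saturation, so I_D2/I_D1 = (1 + λ V_DS2)/(1 + λ V_DS1).
0.0739/0.0647 = 1.142 = (1 + 3.91 λ)/(1 + 2.25 λ).
Solving: λ (I_D1 V_DS2 − I_D2 V_DS1) = I_D2 − I_D1, so λ = (0.0739 − 0.0647) / (0.0647 × 3.91 − 0.0739 × 2.25) = 0.0092 / 0.0867 = 0.106 V⁻¹.

λ = 0.106 V⁻¹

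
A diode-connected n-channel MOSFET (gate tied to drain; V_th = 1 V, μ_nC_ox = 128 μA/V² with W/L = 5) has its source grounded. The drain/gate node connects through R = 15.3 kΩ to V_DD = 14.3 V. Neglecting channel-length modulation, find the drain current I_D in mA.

I_D = 0.768 mA

With gate tied to drain, V_GS = V_DS ≥ V_GS − V_th, so the device is in saturation.
k_n = μ_nC_ox · (W/L) = 0.64 mA/V².
KCL at the drain: ½ k_n (V_GS − V_th)² = (V_DD − V_GS)/R.
Let x = V_GS − 1. Then 4.9 x² + x − 13.3 = 0, giving x = 1.55 V (positive root), so V_GS = 2.55 V.
I_D = (V_DD − V_GS)/R = (14.3 − 2.55) / 15.3 = 0.768 mA.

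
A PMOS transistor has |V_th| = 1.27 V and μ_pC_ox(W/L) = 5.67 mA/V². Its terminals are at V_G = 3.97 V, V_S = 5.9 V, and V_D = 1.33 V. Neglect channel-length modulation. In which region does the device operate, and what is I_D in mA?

Saturation; I_D = 1.23 mA

V_SG = V_S − V_G = 5.9 − 3.97 = 1.93 V; V_SD = V_S − V_D = 5.9 − 1.33 = 4.57 V.
V_ov = V_SG − |V_th| = 1.93 − 1.27 = 0.66 V.
Since V_SD = 4.57 V ≥ V_ov = 0.66 V, the device is in saturation.
I_D = ½ k_p V_ov² = 0.5 × 5.67 × 0.66² = 1.23 mA.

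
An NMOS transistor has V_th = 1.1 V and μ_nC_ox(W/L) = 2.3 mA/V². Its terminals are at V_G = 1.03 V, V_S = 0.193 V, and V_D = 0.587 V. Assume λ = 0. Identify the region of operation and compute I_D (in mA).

V_GS = V_G − V_S = 1.03 − 0.193 = 0.837 V; V_DS = V_D − V_S = 0.587 − 0.193 = 0.394 V.
V_GS = 0.837 V < V_th = 1.1 V, so the transistor is in cutoff.

Cutoff; I_D = 0 mA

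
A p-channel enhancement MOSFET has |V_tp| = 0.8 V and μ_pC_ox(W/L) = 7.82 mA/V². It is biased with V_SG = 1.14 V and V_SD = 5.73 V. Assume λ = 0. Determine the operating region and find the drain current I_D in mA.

V_ov = V_SG − |V_tp| = 1.14 − 0.8 = 0.34 V.
Since V_SD = 5.73 V ≥ V_ov = 0.34 V, the device is in saturation.
I_D = ½ k_p V_ov² = 0.5 × 7.82 × 0.34² = 0.452 mA.

Saturation; I_D = 0.452 mA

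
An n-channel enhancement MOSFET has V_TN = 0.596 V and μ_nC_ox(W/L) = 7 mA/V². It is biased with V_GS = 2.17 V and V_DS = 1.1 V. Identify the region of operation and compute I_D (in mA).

V_ov = V_GS − V_TN = 2.17 − 0.596 = 1.57 V.
Since V_DS = 1.1 V < V_ov = 1.57 V, the device is in the triode region.
I_D = k_n [V_ov · V_DS − ½ V_DS²] = 7 × [1.57 × 1.1 − 0.5 × 1.1²] = 7.88 mA.

Triode; I_D = 7.88 mA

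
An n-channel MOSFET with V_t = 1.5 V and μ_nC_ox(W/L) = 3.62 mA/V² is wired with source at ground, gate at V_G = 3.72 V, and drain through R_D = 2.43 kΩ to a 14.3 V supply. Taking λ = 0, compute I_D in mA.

I_D = 5.53 mA

V_GS = V_G = 3.72 V, so V_ov = 3.72 − 1.5 = 2.22 V.
Assume saturation: I_D = ½ k_n V_ov² = 0.5 × 3.62 × 2.22² = 8.92 mA, giving V_DS = V_DD − I_D R_D = 14.3 − 8.92 × 2.43 = -7.38 V.
But -7.38 V < V_ov = 2.22 V, so the device is actually in triode.
In triode I_D = k_n[V_ov V_DS − ½ V_DS²] and I_D = (V_DD − V_DS)/R_D. Equating: 4.4 V_DS² − 20.53 V_DS + 14.3 = 0, giving V_DS = 0.852 V (the root below V_ov).
I_D = (14.3 − 0.852) / 2.43 = 5.53 mA.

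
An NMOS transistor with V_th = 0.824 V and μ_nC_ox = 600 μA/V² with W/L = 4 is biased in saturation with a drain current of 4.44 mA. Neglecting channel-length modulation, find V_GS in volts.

k_n = μ_nC_ox · (W/L) = 2.4 mA/V².
In saturation I_D = ½ k_n (V_GS − V_th)², so V_GS − V_th = √(2 I_D / k_n) = √(2 × 4.44 / 2.4) = 1.92 V.
V_GS = 0.824 + 1.92 = 2.75 V.

V_GS = 2.75 V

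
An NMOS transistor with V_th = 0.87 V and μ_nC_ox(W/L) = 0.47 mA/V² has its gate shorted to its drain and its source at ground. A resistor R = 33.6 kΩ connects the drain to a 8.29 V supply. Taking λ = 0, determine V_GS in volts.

V_GS = 1.78 V

With gate tied to drain, V_GS = V_DS ≥ V_GS − V_th, so the device is in saturation.
KCL at the drain: ½ k_n (V_GS − V_th)² = (V_DD − V_GS)/R.
Let x = V_GS − 0.87. Then 7.9 x² + x − 7.42 = 0, giving x = 0.908 V (positive root), so V_GS = 1.78 V.
I_D = (V_DD − V_GS)/R = (8.29 − 1.78) / 33.6 = 0.194 mA.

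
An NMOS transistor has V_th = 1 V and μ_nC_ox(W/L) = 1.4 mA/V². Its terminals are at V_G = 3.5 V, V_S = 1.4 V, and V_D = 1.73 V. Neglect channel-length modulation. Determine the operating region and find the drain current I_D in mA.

V_GS = V_G − V_S = 3.5 − 1.4 = 2.1 V; V_DS = V_D − V_S = 1.73 − 1.4 = 0.33 V.
V_ov = V_GS − V_th = 2.1 − 1 = 1.1 V.
Since V_DS = 0.33 V < V_ov = 1.1 V, the device is in the triode region.
I_D = k_n [V_ov · V_DS − ½ V_DS²] = 1.4 × [1.1 × 0.33 − 0.5 × 0.33²] = 0.432 mA.

Triode; I_D = 0.432 mA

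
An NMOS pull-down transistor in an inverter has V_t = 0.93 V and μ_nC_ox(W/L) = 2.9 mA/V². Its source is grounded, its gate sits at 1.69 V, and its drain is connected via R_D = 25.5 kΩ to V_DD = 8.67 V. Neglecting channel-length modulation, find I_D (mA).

I_D = 0.333 mA

V_GS = V_G = 1.69 V, so V_ov = 1.69 − 0.93 = 0.76 V.
Assume saturation: I_D = ½ k_n V_ov² = 0.5 × 2.9 × 0.76² = 0.838 mA, giving V_DS = V_DD − I_D R_D = 8.67 − 0.838 × 25.5 = -12.7 V.
But -12.7 V < V_ov = 0.76 V, so the device is actually in triode.
In triode I_D = k_n[V_ov V_DS − ½ V_DS²] and I_D = (V_DD − V_DS)/R_D. Equating: 37 V_DS² − 57.2 V_DS + 8.67 = 0, giving V_DS = 0.17 V (the root below V_ov).
I_D = (8.67 − 0.17) / 25.5 = 0.333 mA.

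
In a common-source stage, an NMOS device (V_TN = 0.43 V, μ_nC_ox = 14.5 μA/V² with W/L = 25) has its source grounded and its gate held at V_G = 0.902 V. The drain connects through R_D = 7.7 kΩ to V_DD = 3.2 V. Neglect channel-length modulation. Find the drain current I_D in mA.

V_GS = V_G = 0.902 V, so V_ov = 0.902 − 0.43 = 0.472 V.
k_n = μ_nC_ox · (W/L) = 0.3625 mA/V².
Assume saturation: I_D = ½ k_n V_ov² = 0.5 × 0.3625 × 0.472² = 0.0404 mA, giving V_DS = V_DD − I_D R_D = 3.2 − 0.0404 × 7.7 = 2.89 V.
V_DS = 2.89 V ≥ V_ov = 0.472 V, confirming saturation.

I_D = 0.0404 mA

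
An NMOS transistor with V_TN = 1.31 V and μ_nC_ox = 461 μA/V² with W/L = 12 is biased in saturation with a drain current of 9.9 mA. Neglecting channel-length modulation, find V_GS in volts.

k_n = μ_nC_ox · (W/L) = 5.532 mA/V².
In saturation I_D = ½ k_n (V_GS − V_TN)², so V_GS − V_TN = √(2 I_D / k_n) = √(2 × 9.9 / 5.532) = 1.89 V.
V_GS = 1.31 + 1.89 = 3.2 V.

V_GS = 3.20 V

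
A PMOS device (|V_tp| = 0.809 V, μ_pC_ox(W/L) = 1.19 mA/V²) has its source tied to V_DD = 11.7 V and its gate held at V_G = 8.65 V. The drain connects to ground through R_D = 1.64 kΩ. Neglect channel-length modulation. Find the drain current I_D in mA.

I_D = 2.99 mA

V_SG = V_DD − V_G = 11.7 − 8.65 = 3.05 V, so V_ov = 3.05 − 0.809 = 2.24 V.
Assume saturation: I_D = ½ k_p V_ov² = 0.5 × 1.19 × 2.24² = 2.99 mA, giving V_SD = V_DD − I_D R_D = 11.7 − 2.99 × 1.64 = 6.8 V.
V_SD = 6.8 V ≥ V_ov = 2.24 V, confirming saturation.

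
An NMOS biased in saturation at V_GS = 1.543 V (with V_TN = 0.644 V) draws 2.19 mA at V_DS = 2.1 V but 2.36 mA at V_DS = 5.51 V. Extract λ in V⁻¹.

λ = 0.0239 V⁻¹

With V_GS fixed, I_D ∝ (1 + λ V_DS) in saturation, so I_D2/I_D1 = (1 + λ V_DS2)/(1 + λ V_DS1).
2.36/2.19 = 1.078 = (1 + 5.51 λ)/(1 + 2.1 λ).
Solving: λ (I_D1 V_DS2 − I_D2 V_DS1) = I_D2 − I_D1, so λ = (2.36 − 2.19) / (2.19 × 5.51 − 2.36 × 2.1) = 0.17 / 7.11 = 0.0239 V⁻¹.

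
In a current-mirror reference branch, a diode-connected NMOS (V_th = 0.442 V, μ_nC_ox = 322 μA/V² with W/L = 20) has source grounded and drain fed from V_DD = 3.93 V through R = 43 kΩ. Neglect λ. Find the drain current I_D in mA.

I_D = 0.0775 mA

With gate tied to drain, V_GS = V_DS ≥ V_GS − V_th, so the device is in saturation.
k_n = μ_nC_ox · (W/L) = 6.44 mA/V².
KCL at the drain: ½ k_n (V_GS − V_th)² = (V_DD − V_GS)/R.
Let x = V_GS − 0.442. Then 138 x² + x − 3.488 = 0, giving x = 0.155 V (positive root), so V_GS = 0.597 V.
I_D = (V_DD − V_GS)/R = (3.93 − 0.597) / 43 = 0.0775 mA.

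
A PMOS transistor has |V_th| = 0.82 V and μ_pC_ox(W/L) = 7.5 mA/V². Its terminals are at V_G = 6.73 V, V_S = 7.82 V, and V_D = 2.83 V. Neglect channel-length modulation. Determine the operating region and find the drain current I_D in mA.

Saturation; I_D = 0.273 mA

V_SG = V_S − V_G = 7.82 − 6.73 = 1.09 V; V_SD = V_S − V_D = 7.82 − 2.83 = 4.99 V.
V_ov = V_SG − |V_th| = 1.09 − 0.82 = 0.27 V.
Since V_SD = 4.99 V ≥ V_ov = 0.27 V, the device is in saturation.
I_D = ½ k_p V_ov² = 0.5 × 7.5 × 0.27² = 0.273 mA.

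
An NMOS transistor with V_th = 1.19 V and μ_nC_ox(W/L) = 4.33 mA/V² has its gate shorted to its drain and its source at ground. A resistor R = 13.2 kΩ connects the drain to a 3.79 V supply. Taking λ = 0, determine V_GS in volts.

With gate tied to drain, V_GS = V_DS ≥ V_GS − V_th, so the device is in saturation.
KCL at the drain: ½ k_n (V_GS − V_th)² = (V_DD − V_GS)/R.
Let x = V_GS − 1.19. Then 28.6 x² + x − 2.6 = 0, giving x = 0.285 V (positive root), so V_GS = 1.47 V.
I_D = (V_DD − V_GS)/R = (3.79 − 1.47) / 13.2 = 0.175 mA.

V_GS = 1.47 V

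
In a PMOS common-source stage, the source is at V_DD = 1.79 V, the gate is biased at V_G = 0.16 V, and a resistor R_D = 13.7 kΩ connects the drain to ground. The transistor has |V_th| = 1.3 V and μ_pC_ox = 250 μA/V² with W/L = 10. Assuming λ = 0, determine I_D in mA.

I_D = 0.116 mA

V_SG = V_DD − V_G = 1.79 − 0.16 = 1.63 V, so V_ov = 1.63 − 1.3 = 0.33 V.
k_p = μ_pC_ox · (W/L) = 2.5 mA/V².
Assume saturation: I_D = ½ k_p V_ov² = 0.5 × 2.5 × 0.33² = 0.136 mA, giving V_SD = V_DD − I_D R_D = 1.79 − 0.136 × 13.7 = -0.0749 V.
But -0.0749 V < V_ov = 0.33 V, so the device is actually in triode.
In triode I_D = k_p[V_ov V_SD − ½ V_SD²] and I_D = (V_DD − V_SD)/R_D. Equating: 17.1 V_SD² − 12.3 V_SD + 1.79 = 0, giving V_SD = 0.203 V (the root below V_ov).
I_D = (1.79 − 0.203) / 13.7 = 0.116 mA.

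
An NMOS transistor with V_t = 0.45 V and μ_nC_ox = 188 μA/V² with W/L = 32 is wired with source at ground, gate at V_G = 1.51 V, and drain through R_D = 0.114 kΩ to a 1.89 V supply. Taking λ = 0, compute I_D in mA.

I_D = 3.38 mA

V_GS = V_G = 1.51 V, so V_ov = 1.51 − 0.45 = 1.06 V.
k_n = μ_nC_ox · (W/L) = 6.016 mA/V².
Assume saturation: I_D = ½ k_n V_ov² = 0.5 × 6.016 × 1.06² = 3.38 mA, giving V_DS = V_DD − I_D R_D = 1.89 − 3.38 × 0.114 = 1.5 V.
V_DS = 1.5 V ≥ V_ov = 1.06 V, confirming saturation.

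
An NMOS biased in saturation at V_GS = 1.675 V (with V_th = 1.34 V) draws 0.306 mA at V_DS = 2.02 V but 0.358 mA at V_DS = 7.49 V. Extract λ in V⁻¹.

λ = 0.0331 V⁻¹

With V_GS fixed, I_D ∝ (1 + λ V_DS) in saturation, so I_D2/I_D1 = (1 + λ V_DS2)/(1 + λ V_DS1).
0.358/0.306 = 1.17 = (1 + 7.49 λ)/(1 + 2.02 λ).
Solving: λ (I_D1 V_DS2 − I_D2 V_DS1) = I_D2 − I_D1, so λ = (0.358 − 0.306) / (0.306 × 7.49 − 0.358 × 2.02) = 0.052 / 1.57 = 0.0331 V⁻¹.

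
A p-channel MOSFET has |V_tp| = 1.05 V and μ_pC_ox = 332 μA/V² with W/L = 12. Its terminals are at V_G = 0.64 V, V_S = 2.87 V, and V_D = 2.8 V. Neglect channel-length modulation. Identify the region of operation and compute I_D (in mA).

V_SG = V_S − V_G = 2.87 − 0.64 = 2.23 V; V_SD = V_S − V_D = 2.87 − 2.8 = 0.07 V.
k_p = μ_pC_ox · (W/L) = 3.984 mA/V².
V_ov = V_SG − |V_tp| = 2.23 − 1.05 = 1.18 V.
Since V_SD = 0.07 V < V_ov = 1.18 V, the device is in the triode region.
I_D = k_p [V_ov · V_SD − ½ V_SD²] = 3.984 × [1.18 × 0.07 − 0.5 × 0.07²] = 0.319 mA.

Triode; I_D = 0.319 mA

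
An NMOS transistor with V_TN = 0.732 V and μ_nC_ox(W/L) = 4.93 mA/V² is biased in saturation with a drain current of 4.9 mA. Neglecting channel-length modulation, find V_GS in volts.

In saturation I_D = ½ k_n (V_GS − V_TN)², so V_GS − V_TN = √(2 I_D / k_n) = √(2 × 4.9 / 4.93) = 1.41 V.
V_GS = 0.732 + 1.41 = 2.14 V.

V_GS = 2.14 V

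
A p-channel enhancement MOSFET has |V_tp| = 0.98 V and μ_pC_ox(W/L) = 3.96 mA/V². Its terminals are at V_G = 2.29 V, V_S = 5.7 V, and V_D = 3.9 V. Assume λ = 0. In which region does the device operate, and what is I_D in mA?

Triode; I_D = 10.9 mA

V_SG = V_S − V_G = 5.7 − 2.29 = 3.41 V; V_SD = V_S − V_D = 5.7 − 3.9 = 1.8 V.
V_ov = V_SG − |V_tp| = 3.41 − 0.98 = 2.43 V.
Since V_SD = 1.8 V < V_ov = 2.43 V, the device is in the triode region.
I_D = k_p [V_ov · V_SD − ½ V_SD²] = 3.96 × [2.43 × 1.8 − 0.5 × 1.8²] = 10.9 mA.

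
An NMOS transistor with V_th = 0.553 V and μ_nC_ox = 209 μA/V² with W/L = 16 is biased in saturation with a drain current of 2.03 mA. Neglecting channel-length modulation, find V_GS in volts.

V_GS = 1.65 V

k_n = μ_nC_ox · (W/L) = 3.344 mA/V².
In saturation I_D = ½ k_n (V_GS − V_th)², so V_GS − V_th = √(2 I_D / k_n) = √(2 × 2.03 / 3.344) = 1.1 V.
V_GS = 0.553 + 1.1 = 1.65 V.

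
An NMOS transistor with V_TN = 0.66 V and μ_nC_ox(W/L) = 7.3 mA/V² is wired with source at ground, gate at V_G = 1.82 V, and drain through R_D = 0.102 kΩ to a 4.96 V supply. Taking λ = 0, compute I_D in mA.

V_GS = V_G = 1.82 V, so V_ov = 1.82 − 0.66 = 1.16 V.
Assume saturation: I_D = ½ k_n V_ov² = 0.5 × 7.3 × 1.16² = 4.91 mA, giving V_DS = V_DD − I_D R_D = 4.96 − 4.91 × 0.102 = 4.46 V.
V_DS = 4.46 V ≥ V_ov = 1.16 V, confirming saturation.

I_D = 4.91 mA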